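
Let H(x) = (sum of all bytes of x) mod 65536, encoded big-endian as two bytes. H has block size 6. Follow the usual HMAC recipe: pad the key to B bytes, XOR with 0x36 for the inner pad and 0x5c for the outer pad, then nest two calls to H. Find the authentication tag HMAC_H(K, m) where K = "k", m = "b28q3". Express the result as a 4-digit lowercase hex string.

Key "k" = 6b is 1 byte ≤ B = 6; zero-pad to 6 bytes: K' = 6b 00 00 00 00 00.
K' ⊕ ipad = 5d 36 36 36 36 36.  K' ⊕ opad = 37 5c 5c 5c 5c 5c.
Inner input = (K'⊕ipad) ∥ m = 5d 36 36 36 36 36 ∥ 62 32 38 71 33.
Inner hash: sum = 93+54+54+54+54+54+98+50+56+113+51 = 731 → 02 db.
Outer input = (K'⊕opad) ∥ inner = 37 5c 5c 5c 5c 5c ∥ 02 db.
Outer hash (tag): sum = 55+92+92+92+92+92+2+219 = 736 → 02 e0.

02e0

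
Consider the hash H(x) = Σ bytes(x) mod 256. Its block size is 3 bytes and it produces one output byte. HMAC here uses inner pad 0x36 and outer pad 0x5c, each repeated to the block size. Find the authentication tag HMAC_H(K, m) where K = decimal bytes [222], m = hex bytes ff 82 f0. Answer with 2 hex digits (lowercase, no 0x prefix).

Key decimal bytes [222] = de is 1 byte ≤ B = 3; zero-pad to 3 bytes: K' = de 00 00.
K' ⊕ ipad = e8 36 36.  K' ⊕ opad = 82 5c 5c.
Inner input = (K'⊕ipad) ∥ m = e8 36 36 ∥ ff 82 f0.
Inner hash: sum = 232+54+54+255+130+240 = 965; mod 256 = 197 → c5.
Outer input = (K'⊕opad) ∥ inner = 82 5c 5c ∥ c5.
Outer hash (tag): sum = 130+92+92+197 = 511; mod 256 = 255 → ff.

ff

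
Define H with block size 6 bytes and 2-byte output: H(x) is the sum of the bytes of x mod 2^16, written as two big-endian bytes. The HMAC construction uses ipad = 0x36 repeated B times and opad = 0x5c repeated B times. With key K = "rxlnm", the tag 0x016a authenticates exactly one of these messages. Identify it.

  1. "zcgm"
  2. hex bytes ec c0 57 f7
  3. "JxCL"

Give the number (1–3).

3

Key "rxlnm" = 72 78 6c 6e 6d is 5 bytes ≤ B = 6; zero-pad to 6 bytes: K' = 72 78 6c 6e 6d 00.
K' ⊕ ipad = 44 4e 5a 58 5b 36; K' ⊕ opad = 2e 24 30 32 31 5c.
m1: inner = H(44 4e 5a 58 5b 36 7a 63 67 6d) = 03 86; tag = H(2e 24 30 32 31 5c 03 86) = 01ca
m2: inner = H(44 4e 5a 58 5b 36 ec c0 57 f7) = 04 cf; tag = H(2e 24 30 32 31 5c 04 cf) = 0214
m3: inner = H(44 4e 5a 58 5b 36 4a 78 43 4c) = 03 26; tag = H(2e 24 30 32 31 5c 03 26) = 016a ← matches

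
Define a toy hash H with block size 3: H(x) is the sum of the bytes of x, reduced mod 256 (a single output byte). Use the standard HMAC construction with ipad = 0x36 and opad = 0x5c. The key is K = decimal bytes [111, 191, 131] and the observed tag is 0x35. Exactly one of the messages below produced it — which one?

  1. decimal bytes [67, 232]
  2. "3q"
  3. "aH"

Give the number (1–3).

3

Key decimal bytes [111, 191, 131] = 6f bf 83 is exactly B = 3 bytes: K' = 6f bf 83.
K' ⊕ ipad = 59 89 b5; K' ⊕ opad = 33 e3 df.
m1: inner = H(59 89 b5 43 e8) = c2; tag = H(33 e3 df c2) = b7
m2: inner = H(59 89 b5 33 71) = 3b; tag = H(33 e3 df 3b) = 30
m3: inner = H(59 89 b5 61 48) = 40; tag = H(33 e3 df 40) = 35 ← matches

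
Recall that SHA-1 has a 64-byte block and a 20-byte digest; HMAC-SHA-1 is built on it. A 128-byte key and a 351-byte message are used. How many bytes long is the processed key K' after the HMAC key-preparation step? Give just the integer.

64

Key is 128 > 64 bytes, so it is hashed to 20 bytes then zero-padded to 64: |K'| = 64.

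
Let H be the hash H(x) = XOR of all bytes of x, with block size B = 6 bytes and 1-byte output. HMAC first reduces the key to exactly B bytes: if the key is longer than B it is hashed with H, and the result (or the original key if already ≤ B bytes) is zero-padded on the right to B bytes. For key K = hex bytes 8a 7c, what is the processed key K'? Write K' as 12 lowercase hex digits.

8a7c00000000

Key hex bytes 8a 7c is 2 bytes ≤ B = 6; zero-pad to 6 bytes: K' = 8a 7c 00 00 00 00.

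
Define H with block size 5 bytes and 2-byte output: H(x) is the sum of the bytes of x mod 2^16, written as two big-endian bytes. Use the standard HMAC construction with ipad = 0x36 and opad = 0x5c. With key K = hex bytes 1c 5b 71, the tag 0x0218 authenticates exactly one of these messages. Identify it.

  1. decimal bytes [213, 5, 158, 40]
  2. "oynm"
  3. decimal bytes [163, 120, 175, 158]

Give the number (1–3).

Key hex bytes 1c 5b 71 is 3 bytes ≤ B = 5; zero-pad to 5 bytes: K' = 1c 5b 71 00 00.
K' ⊕ ipad = 2a 6d 47 36 36; K' ⊕ opad = 40 07 2d 5c 5c.
m1: inner = H(2a 6d 47 36 36 d5 05 9e 28) = 02 ea; tag = H(40 07 2d 5c 5c 02 ea) = 0218 ← matches
m2: inner = H(2a 6d 47 36 36 6f 79 6e 6d) = 03 0d; tag = H(40 07 2d 5c 5c 03 0d) = 013c
m3: inner = H(2a 6d 47 36 36 a3 78 af 9e) = 03 b2; tag = H(40 07 2d 5c 5c 03 b2) = 01e1

1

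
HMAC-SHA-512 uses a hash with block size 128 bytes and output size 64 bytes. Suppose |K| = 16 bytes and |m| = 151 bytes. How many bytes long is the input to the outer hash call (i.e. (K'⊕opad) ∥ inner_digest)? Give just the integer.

Key is 16 ≤ 128 bytes, zero-padded: |K'| = 128.
Outer input = (K'⊕opad) ∥ H(inner) → 128 + 64 = 192 bytes.

192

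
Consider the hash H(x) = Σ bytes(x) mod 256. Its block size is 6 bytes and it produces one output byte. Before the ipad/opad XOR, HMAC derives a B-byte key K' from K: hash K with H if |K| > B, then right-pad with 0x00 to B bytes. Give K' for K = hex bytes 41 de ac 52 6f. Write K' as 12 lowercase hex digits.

41deac526f00

Key hex bytes 41 de ac 52 6f is 5 bytes ≤ B = 6; zero-pad to 6 bytes: K' = 41 de ac 52 6f 00.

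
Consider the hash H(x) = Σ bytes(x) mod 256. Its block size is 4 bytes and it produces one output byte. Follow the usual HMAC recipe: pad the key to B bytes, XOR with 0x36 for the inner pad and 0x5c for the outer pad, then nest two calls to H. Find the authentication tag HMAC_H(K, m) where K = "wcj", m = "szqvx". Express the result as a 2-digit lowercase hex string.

70

Key "wcj" = 77 63 6a is 3 bytes ≤ B = 4; zero-pad to 4 bytes: K' = 77 63 6a 00.
K' ⊕ ipad = 41 55 5c 36.  K' ⊕ opad = 2b 3f 36 5c.
Inner input = (K'⊕ipad) ∥ m = 41 55 5c 36 ∥ 73 7a 71 76 78.
Inner hash: sum = 65+85+92+54+115+122+113+118+120 = 884; mod 256 = 116 → 74.
Outer input = (K'⊕opad) ∥ inner = 2b 3f 36 5c ∥ 74.
Outer hash (tag): sum = 43+63+54+92+116 = 368; mod 256 = 112 → 70.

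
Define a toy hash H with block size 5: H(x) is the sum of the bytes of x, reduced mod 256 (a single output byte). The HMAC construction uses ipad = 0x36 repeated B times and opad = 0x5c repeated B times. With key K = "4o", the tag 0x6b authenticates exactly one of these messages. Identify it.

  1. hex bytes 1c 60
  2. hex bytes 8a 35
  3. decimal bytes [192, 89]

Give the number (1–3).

Key "4o" = 34 6f is 2 bytes ≤ B = 5; zero-pad to 5 bytes: K' = 34 6f 00 00 00.
K' ⊕ ipad = 02 59 36 36 36; K' ⊕ opad = 68 33 5c 5c 5c.
m1: inner = H(02 59 36 36 36 1c 60) = 79; tag = H(68 33 5c 5c 5c 79) = 28
m2: inner = H(02 59 36 36 36 8a 35) = bc; tag = H(68 33 5c 5c 5c bc) = 6b ← matches
m3: inner = H(02 59 36 36 36 c0 59) = 16; tag = H(68 33 5c 5c 5c 16) = c5

2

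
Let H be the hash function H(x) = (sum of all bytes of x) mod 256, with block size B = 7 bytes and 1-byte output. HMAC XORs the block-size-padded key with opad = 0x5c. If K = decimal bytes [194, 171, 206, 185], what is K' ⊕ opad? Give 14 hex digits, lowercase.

9ef792e55c5c5c

Key decimal bytes [194, 171, 206, 185] = c2 ab ce b9 is 4 bytes ≤ B = 7; zero-pad to 7 bytes: K' = c2 ab ce b9 00 00 00.
XOR each byte with 0x5c: c2⊕5c=9e, ab⊕5c=f7, ce⊕5c=92, b9⊕5c=e5, 00⊕5c=5c, 00⊕5c=5c, 00⊕5c=5c.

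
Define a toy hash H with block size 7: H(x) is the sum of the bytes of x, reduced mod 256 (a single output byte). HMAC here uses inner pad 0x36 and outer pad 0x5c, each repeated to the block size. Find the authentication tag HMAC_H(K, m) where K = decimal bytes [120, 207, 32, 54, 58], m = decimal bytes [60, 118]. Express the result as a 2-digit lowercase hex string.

42

Key decimal bytes [120, 207, 32, 54, 58] = 78 cf 20 36 3a is 5 bytes ≤ B = 7; zero-pad to 7 bytes: K' = 78 cf 20 36 3a 00 00.
K' ⊕ ipad = 4e f9 16 00 0c 36 36.  K' ⊕ opad = 24 93 7c 6a 66 5c 5c.
Inner input = (K'⊕ipad) ∥ m = 4e f9 16 00 0c 36 36 ∥ 3c 76.
Inner hash: sum = 78+249+22+0+12+54+54+60+118 = 647; mod 256 = 135 → 87.
Outer input = (K'⊕opad) ∥ inner = 24 93 7c 6a 66 5c 5c ∥ 87.
Outer hash (tag): sum = 36+147+124+106+102+92+92+135 = 834; mod 256 = 66 → 42.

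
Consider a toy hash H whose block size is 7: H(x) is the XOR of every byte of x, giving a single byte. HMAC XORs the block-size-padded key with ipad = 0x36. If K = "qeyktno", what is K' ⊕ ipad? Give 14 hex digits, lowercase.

47534f5d425859

Key "qeyktno" = 71 65 79 6b 74 6e 6f is exactly B = 7 bytes: K' = 71 65 79 6b 74 6e 6f.
XOR each byte with 0x36: 71⊕36=47, 65⊕36=53, 79⊕36=4f, 6b⊕36=5d, 74⊕36=42, 6e⊕36=58, 6f⊕36=59.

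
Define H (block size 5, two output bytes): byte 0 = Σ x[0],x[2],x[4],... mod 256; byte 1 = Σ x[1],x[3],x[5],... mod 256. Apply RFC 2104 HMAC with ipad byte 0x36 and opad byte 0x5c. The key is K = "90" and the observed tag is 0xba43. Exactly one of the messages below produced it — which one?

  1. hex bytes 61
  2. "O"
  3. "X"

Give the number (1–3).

1

Key "90" = 39 30 is 2 bytes ≤ B = 5; zero-pad to 5 bytes: K' = 39 30 00 00 00.
K' ⊕ ipad = 0f 06 36 36 36; K' ⊕ opad = 65 6c 5c 5c 5c.
m1: inner = H(0f 06 36 36 36 61) = 7b 9d; tag = H(65 6c 5c 5c 5c 7b 9d) = ba43 ← matches
m2: inner = H(0f 06 36 36 36 4f) = 7b 8b; tag = H(65 6c 5c 5c 5c 7b 8b) = a843
m3: inner = H(0f 06 36 36 36 58) = 7b 94; tag = H(65 6c 5c 5c 5c 7b 94) = b143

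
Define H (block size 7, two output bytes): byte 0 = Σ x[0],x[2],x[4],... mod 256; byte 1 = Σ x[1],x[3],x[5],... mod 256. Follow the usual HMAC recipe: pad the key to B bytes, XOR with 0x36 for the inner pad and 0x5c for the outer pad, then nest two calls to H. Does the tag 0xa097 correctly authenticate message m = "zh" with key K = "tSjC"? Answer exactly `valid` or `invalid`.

invalid

Key "tSjC" = 74 53 6a 43 is 4 bytes ≤ B = 7; zero-pad to 7 bytes: K' = 74 53 6a 43 00 00 00.
K' ⊕ ipad = 42 65 5c 75 36 36 36; K' ⊕ opad = 28 0f 36 1f 5c 5c 5c.
Inner hash: even-index sum = 370 mod 256 = 114; odd-index sum = 394 mod 256 = 138 → 72 8a.
Outer hash (recomputed tag): even-index sum = 416 mod 256 = 160; odd-index sum = 252 mod 256 = 252 → a0 fc.
Recomputed tag = a0fc; claimed = a097 → mismatch.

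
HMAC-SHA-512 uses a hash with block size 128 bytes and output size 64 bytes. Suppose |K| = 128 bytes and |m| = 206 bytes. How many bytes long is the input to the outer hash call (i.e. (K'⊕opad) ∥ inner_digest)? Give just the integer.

Key is 128 ≤ 128 bytes, zero-padded: |K'| = 128.
Outer input = (K'⊕opad) ∥ H(inner) → 128 + 64 = 192 bytes.

192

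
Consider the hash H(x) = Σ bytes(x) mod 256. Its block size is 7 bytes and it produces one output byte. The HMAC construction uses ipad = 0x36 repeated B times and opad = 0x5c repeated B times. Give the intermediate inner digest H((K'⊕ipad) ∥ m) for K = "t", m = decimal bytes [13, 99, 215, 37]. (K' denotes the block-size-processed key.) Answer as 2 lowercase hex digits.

Key "t" = 74 is 1 byte ≤ B = 7; zero-pad to 7 bytes: K' = 74 00 00 00 00 00 00.
K' ⊕ ipad = 42 36 36 36 36 36 36.
Inner input = 42 36 36 36 36 36 36 ∥ 0d 63 d7 25.
Inner hash: sum = 66+54+54+54+54+54+54+13+99+215+37 = 754; mod 256 = 242 → f2.

f2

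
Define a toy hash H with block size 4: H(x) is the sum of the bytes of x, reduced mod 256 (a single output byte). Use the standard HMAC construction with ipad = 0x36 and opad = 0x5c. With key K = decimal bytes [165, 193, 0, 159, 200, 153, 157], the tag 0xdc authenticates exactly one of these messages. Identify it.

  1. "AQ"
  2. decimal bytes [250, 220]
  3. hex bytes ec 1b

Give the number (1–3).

Key decimal bytes [165, 193, 0, 159, 200, 153, 157] = a5 c1 00 9f c8 99 9d is 7 bytes > B = 4, so hash it first: H(key) = 03, then zero-pad to 4 bytes: K' = 03 00 00 00.
K' ⊕ ipad = 35 36 36 36; K' ⊕ opad = 5f 5c 5c 5c.
m1: inner = H(35 36 36 36 41 51) = 69; tag = H(5f 5c 5c 5c 69) = dc ← matches
m2: inner = H(35 36 36 36 fa dc) = ad; tag = H(5f 5c 5c 5c ad) = 20
m3: inner = H(35 36 36 36 ec 1b) = de; tag = H(5f 5c 5c 5c de) = 51

1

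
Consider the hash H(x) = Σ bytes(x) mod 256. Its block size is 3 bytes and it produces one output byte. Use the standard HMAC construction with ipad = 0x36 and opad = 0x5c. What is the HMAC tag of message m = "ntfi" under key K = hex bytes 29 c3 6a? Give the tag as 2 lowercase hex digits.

Key hex bytes 29 c3 6a is exactly B = 3 bytes: K' = 29 c3 6a.
K' ⊕ ipad = 1f f5 5c.  K' ⊕ opad = 75 9f 36.
Inner input = (K'⊕ipad) ∥ m = 1f f5 5c ∥ 6e 74 66 69.
Inner hash: sum = 31+245+92+110+116+102+105 = 801; mod 256 = 33 → 21.
Outer input = (K'⊕opad) ∥ inner = 75 9f 36 ∥ 21.
Outer hash (tag): sum = 117+159+54+33 = 363; mod 256 = 107 → 6b.

6b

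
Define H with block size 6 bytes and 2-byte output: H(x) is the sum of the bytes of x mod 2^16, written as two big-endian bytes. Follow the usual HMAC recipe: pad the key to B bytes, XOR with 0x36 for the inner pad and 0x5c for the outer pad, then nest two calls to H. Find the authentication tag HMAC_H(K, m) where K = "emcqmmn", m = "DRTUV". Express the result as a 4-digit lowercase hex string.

Key "emcqmmn" = 65 6d 63 71 6d 6d 6e is 7 bytes > B = 6, so hash it first: H(key) = 02 ee, then zero-pad to 6 bytes: K' = 02 ee 00 00 00 00.
K' ⊕ ipad = 34 d8 36 36 36 36.  K' ⊕ opad = 5e b2 5c 5c 5c 5c.
Inner input = (K'⊕ipad) ∥ m = 34 d8 36 36 36 36 ∥ 44 52 54 55 56.
Inner hash: sum = 52+216+54+54+54+54+68+82+84+85+86 = 889 → 03 79.
Outer input = (K'⊕opad) ∥ inner = 5e b2 5c 5c 5c 5c ∥ 03 79.
Outer hash (tag): sum = 94+178+92+92+92+92+3+121 = 764 → 02 fc.

02fc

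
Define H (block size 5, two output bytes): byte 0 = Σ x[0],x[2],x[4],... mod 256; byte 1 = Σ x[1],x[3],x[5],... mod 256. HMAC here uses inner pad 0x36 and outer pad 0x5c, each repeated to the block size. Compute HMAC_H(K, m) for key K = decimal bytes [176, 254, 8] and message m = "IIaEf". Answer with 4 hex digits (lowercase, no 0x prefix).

aa86

Key decimal bytes [176, 254, 8] = b0 fe 08 is 3 bytes ≤ B = 5; zero-pad to 5 bytes: K' = b0 fe 08 00 00.
K' ⊕ ipad = 86 c8 3e 36 36.  K' ⊕ opad = ec a2 54 5c 5c.
Inner input = (K'⊕ipad) ∥ m = 86 c8 3e 36 36 ∥ 49 49 61 45 66.
Inner hash: even-index sum = 392 mod 256 = 136; odd-index sum = 526 mod 256 = 14 → 88 0e.
Outer input = (K'⊕opad) ∥ inner = ec a2 54 5c 5c ∥ 88 0e.
Outer hash (tag): even-index sum = 426 mod 256 = 170; odd-index sum = 390 mod 256 = 134 → aa 86.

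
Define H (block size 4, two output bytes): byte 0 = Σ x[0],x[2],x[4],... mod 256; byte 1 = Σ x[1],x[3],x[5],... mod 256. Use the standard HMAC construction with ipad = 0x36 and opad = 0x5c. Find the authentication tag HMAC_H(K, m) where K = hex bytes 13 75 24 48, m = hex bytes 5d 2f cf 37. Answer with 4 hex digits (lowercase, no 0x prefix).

2a64

Key hex bytes 13 75 24 48 is exactly B = 4 bytes: K' = 13 75 24 48.
K' ⊕ ipad = 25 43 12 7e.  K' ⊕ opad = 4f 29 78 14.
Inner input = (K'⊕ipad) ∥ m = 25 43 12 7e ∥ 5d 2f cf 37.
Inner hash: even-index sum = 355 mod 256 = 99; odd-index sum = 295 mod 256 = 39 → 63 27.
Outer input = (K'⊕opad) ∥ inner = 4f 29 78 14 ∥ 63 27.
Outer hash (tag): even-index sum = 298 mod 256 = 42; odd-index sum = 100 mod 256 = 100 → 2a 64.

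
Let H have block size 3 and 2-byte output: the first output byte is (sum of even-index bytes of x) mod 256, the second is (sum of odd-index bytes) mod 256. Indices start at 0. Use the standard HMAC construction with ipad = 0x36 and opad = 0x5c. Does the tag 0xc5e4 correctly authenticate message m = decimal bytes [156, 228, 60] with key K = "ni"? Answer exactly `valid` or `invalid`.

Key "ni" = 6e 69 is 2 bytes ≤ B = 3; zero-pad to 3 bytes: K' = 6e 69 00.
K' ⊕ ipad = 58 5f 36; K' ⊕ opad = 32 35 5c.
Inner hash: even-index sum = 370 mod 256 = 114; odd-index sum = 311 mod 256 = 55 → 72 37.
Outer hash (recomputed tag): even-index sum = 197 mod 256 = 197; odd-index sum = 167 mod 256 = 167 → c5 a7.
Recomputed tag = c5a7; claimed = c5e4 → mismatch.

invalid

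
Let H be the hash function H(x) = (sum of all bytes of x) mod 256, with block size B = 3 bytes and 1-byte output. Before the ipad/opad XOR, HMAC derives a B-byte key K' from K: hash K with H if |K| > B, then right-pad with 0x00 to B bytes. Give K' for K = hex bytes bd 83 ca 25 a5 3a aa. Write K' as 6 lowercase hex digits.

b80000

|K| = 7 > B = 3, so first hash the key.
H(K): sum = 189+131+202+37+165+58+170 = 952; mod 256 = 184 → b8.
Zero-pad H(K) = b8 to 3 bytes: K' = b8 00 00.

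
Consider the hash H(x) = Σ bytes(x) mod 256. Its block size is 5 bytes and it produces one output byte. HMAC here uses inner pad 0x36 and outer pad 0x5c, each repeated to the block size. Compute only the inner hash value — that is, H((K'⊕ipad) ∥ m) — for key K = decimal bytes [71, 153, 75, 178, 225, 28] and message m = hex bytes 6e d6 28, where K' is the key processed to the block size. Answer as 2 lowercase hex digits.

30

Key decimal bytes [71, 153, 75, 178, 225, 28] = 47 99 4b b2 e1 1c is 6 bytes > B = 5, so hash it first: H(key) = da, then zero-pad to 5 bytes: K' = da 00 00 00 00.
K' ⊕ ipad = ec 36 36 36 36.
Inner input = ec 36 36 36 36 ∥ 6e d6 28.
Inner hash: sum = 236+54+54+54+54+110+214+40 = 816; mod 256 = 48 → 30.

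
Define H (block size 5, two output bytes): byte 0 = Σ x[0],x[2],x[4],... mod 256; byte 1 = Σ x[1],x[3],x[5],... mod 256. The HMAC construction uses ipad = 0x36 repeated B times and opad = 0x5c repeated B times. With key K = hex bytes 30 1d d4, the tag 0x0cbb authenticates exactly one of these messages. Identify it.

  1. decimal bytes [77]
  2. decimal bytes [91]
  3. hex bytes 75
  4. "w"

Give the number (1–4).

2

Key hex bytes 30 1d d4 is 3 bytes ≤ B = 5; zero-pad to 5 bytes: K' = 30 1d d4 00 00.
K' ⊕ ipad = 06 2b e2 36 36; K' ⊕ opad = 6c 41 88 5c 5c.
m1: inner = H(06 2b e2 36 36 4d) = 1e ae; tag = H(6c 41 88 5c 5c 1e ae) = febb
m2: inner = H(06 2b e2 36 36 5b) = 1e bc; tag = H(6c 41 88 5c 5c 1e bc) = 0cbb ← matches
m3: inner = H(06 2b e2 36 36 75) = 1e d6; tag = H(6c 41 88 5c 5c 1e d6) = 26bb
m4: inner = H(06 2b e2 36 36 77) = 1e d8; tag = H(6c 41 88 5c 5c 1e d8) = 28bb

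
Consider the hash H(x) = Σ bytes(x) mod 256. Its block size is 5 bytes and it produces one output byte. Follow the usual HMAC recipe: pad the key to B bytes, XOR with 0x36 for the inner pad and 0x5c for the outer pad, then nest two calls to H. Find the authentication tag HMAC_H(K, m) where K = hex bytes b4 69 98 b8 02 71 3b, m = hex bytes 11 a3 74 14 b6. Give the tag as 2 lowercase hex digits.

ae

Key hex bytes b4 69 98 b8 02 71 3b is 7 bytes > B = 5, so hash it first: H(key) = 1b, then zero-pad to 5 bytes: K' = 1b 00 00 00 00.
K' ⊕ ipad = 2d 36 36 36 36.  K' ⊕ opad = 47 5c 5c 5c 5c.
Inner input = (K'⊕ipad) ∥ m = 2d 36 36 36 36 ∥ 11 a3 74 14 b6.
Inner hash: sum = 45+54+54+54+54+17+163+116+20+182 = 759; mod 256 = 247 → f7.
Outer input = (K'⊕opad) ∥ inner = 47 5c 5c 5c 5c ∥ f7.
Outer hash (tag): sum = 71+92+92+92+92+247 = 686; mod 256 = 174 → ae.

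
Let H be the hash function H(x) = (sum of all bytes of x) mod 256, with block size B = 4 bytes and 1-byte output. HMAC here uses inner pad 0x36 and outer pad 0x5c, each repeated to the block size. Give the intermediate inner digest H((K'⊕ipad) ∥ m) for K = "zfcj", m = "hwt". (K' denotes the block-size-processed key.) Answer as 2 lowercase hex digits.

a0

Key "zfcj" = 7a 66 63 6a is exactly B = 4 bytes: K' = 7a 66 63 6a.
K' ⊕ ipad = 4c 50 55 5c.
Inner input = 4c 50 55 5c ∥ 68 77 74.
Inner hash: sum = 76+80+85+92+104+119+116 = 672; mod 256 = 160 → a0.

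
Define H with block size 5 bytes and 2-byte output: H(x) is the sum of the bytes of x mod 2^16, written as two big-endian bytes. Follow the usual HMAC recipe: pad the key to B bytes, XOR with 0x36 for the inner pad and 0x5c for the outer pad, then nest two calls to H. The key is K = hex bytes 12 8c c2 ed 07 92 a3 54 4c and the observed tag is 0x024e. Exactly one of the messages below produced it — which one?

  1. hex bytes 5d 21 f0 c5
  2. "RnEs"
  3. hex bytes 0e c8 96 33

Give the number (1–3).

2

Key hex bytes 12 8c c2 ed 07 92 a3 54 4c is 9 bytes > B = 5, so hash it first: H(key) = 04 29, then zero-pad to 5 bytes: K' = 04 29 00 00 00.
K' ⊕ ipad = 32 1f 36 36 36; K' ⊕ opad = 58 75 5c 5c 5c.
m1: inner = H(32 1f 36 36 36 5d 21 f0 c5) = 03 26; tag = H(58 75 5c 5c 5c 03 26) = 020a
m2: inner = H(32 1f 36 36 36 52 6e 45 73) = 02 6b; tag = H(58 75 5c 5c 5c 02 6b) = 024e ← matches
m3: inner = H(32 1f 36 36 36 0e c8 96 33) = 02 92; tag = H(58 75 5c 5c 5c 02 92) = 0275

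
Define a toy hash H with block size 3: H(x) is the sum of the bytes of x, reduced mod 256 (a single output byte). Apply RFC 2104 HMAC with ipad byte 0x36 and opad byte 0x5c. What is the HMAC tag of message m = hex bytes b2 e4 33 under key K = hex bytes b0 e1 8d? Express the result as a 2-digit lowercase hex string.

Key hex bytes b0 e1 8d is exactly B = 3 bytes: K' = b0 e1 8d.
K' ⊕ ipad = 86 d7 bb.  K' ⊕ opad = ec bd d1.
Inner input = (K'⊕ipad) ∥ m = 86 d7 bb ∥ b2 e4 33.
Inner hash: sum = 134+215+187+178+228+51 = 993; mod 256 = 225 → e1.
Outer input = (K'⊕opad) ∥ inner = ec bd d1 ∥ e1.
Outer hash (tag): sum = 236+189+209+225 = 859; mod 256 = 91 → 5b.

5b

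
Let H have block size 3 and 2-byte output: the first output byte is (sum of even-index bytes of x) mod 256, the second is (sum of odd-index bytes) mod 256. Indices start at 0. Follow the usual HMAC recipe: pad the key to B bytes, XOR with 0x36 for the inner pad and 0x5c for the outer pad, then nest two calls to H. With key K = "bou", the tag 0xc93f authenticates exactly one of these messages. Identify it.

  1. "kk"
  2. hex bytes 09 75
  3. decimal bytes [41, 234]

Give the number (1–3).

Key "bou" = 62 6f 75 is exactly B = 3 bytes: K' = 62 6f 75.
K' ⊕ ipad = 54 59 43; K' ⊕ opad = 3e 33 29.
m1: inner = H(54 59 43 6b 6b) = 02 c4; tag = H(3e 33 29 02 c4) = 2b35
m2: inner = H(54 59 43 09 75) = 0c 62; tag = H(3e 33 29 0c 62) = c93f ← matches
m3: inner = H(54 59 43 29 ea) = 81 82; tag = H(3e 33 29 81 82) = e9b4

2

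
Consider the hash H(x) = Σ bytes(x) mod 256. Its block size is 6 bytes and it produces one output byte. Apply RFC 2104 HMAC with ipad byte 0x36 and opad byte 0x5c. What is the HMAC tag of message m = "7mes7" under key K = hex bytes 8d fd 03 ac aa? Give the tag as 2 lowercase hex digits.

ed

Key hex bytes 8d fd 03 ac aa is 5 bytes ≤ B = 6; zero-pad to 6 bytes: K' = 8d fd 03 ac aa 00.
K' ⊕ ipad = bb cb 35 9a 9c 36.  K' ⊕ opad = d1 a1 5f f0 f6 5c.
Inner input = (K'⊕ipad) ∥ m = bb cb 35 9a 9c 36 ∥ 37 6d 65 73 37.
Inner hash: sum = 187+203+53+154+156+54+55+109+101+115+55 = 1242; mod 256 = 218 → da.
Outer input = (K'⊕opad) ∥ inner = d1 a1 5f f0 f6 5c ∥ da.
Outer hash (tag): sum = 209+161+95+240+246+92+218 = 1261; mod 256 = 237 → ed.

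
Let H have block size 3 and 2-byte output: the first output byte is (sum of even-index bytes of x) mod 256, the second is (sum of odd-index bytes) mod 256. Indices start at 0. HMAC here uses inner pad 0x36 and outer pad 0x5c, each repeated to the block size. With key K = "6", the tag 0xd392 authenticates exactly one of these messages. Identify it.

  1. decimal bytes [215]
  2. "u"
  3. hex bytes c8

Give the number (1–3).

1

Key "6" = 36 is 1 byte ≤ B = 3; zero-pad to 3 bytes: K' = 36 00 00.
K' ⊕ ipad = 00 36 36; K' ⊕ opad = 6a 5c 5c.
m1: inner = H(00 36 36 d7) = 36 0d; tag = H(6a 5c 5c 36 0d) = d392 ← matches
m2: inner = H(00 36 36 75) = 36 ab; tag = H(6a 5c 5c 36 ab) = 7192
m3: inner = H(00 36 36 c8) = 36 fe; tag = H(6a 5c 5c 36 fe) = c492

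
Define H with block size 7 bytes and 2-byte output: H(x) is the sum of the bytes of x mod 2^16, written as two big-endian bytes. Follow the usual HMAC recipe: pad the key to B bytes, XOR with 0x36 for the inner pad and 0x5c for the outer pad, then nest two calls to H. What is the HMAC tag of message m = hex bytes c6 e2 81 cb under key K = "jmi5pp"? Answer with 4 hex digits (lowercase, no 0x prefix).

Key "jmi5pp" = 6a 6d 69 35 70 70 is 6 bytes ≤ B = 7; zero-pad to 7 bytes: K' = 6a 6d 69 35 70 70 00.
K' ⊕ ipad = 5c 5b 5f 03 46 46 36.  K' ⊕ opad = 36 31 35 69 2c 2c 5c.
Inner input = (K'⊕ipad) ∥ m = 5c 5b 5f 03 46 46 36 ∥ c6 e2 81 cb.
Inner hash: sum = 92+91+95+3+70+70+54+198+226+129+203 = 1231 → 04 cf.
Outer input = (K'⊕opad) ∥ inner = 36 31 35 69 2c 2c 5c ∥ 04 cf.
Outer hash (tag): sum = 54+49+53+105+44+44+92+4+207 = 652 → 02 8c.

028c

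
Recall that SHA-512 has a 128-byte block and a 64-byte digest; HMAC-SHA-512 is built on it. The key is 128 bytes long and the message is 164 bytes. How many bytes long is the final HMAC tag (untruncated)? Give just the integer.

64

The tag is one SHA-512 digest: 64 bytes.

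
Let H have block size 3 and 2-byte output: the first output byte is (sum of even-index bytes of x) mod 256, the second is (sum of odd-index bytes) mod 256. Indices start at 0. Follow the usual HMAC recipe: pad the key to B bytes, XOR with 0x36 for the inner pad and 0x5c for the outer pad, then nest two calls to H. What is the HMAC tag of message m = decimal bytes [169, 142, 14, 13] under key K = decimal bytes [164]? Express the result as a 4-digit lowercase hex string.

Key decimal bytes [164] = a4 is 1 byte ≤ B = 3; zero-pad to 3 bytes: K' = a4 00 00.
K' ⊕ ipad = 92 36 36.  K' ⊕ opad = f8 5c 5c.
Inner input = (K'⊕ipad) ∥ m = 92 36 36 ∥ a9 8e 0e 0d.
Inner hash: even-index sum = 355 mod 256 = 99; odd-index sum = 237 mod 256 = 237 → 63 ed.
Outer input = (K'⊕opad) ∥ inner = f8 5c 5c ∥ 63 ed.
Outer hash (tag): even-index sum = 577 mod 256 = 65; odd-index sum = 191 mod 256 = 191 → 41 bf.

41bf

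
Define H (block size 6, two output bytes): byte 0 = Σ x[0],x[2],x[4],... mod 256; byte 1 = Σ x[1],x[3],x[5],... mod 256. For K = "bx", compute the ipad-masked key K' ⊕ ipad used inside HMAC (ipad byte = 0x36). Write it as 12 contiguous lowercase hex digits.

544e36363636

Key "bx" = 62 78 is 2 bytes ≤ B = 6; zero-pad to 6 bytes: K' = 62 78 00 00 00 00.
XOR each byte with 0x36: 62⊕36=54, 78⊕36=4e, 00⊕36=36, 00⊕36=36, 00⊕36=36, 00⊕36=36.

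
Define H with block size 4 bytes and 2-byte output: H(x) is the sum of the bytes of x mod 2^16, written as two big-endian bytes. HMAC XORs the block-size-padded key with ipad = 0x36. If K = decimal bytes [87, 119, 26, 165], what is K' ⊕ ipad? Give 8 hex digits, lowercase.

61412c93

Key decimal bytes [87, 119, 26, 165] = 57 77 1a a5 is exactly B = 4 bytes: K' = 57 77 1a a5.
XOR each byte with 0x36: 57⊕36=61, 77⊕36=41, 1a⊕36=2c, a5⊕36=93.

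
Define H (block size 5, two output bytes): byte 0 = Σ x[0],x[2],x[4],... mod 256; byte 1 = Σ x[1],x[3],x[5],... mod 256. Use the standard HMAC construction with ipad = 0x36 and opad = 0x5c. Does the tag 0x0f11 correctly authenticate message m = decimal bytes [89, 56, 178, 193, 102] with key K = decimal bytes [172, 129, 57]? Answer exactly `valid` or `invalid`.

Key decimal bytes [172, 129, 57] = ac 81 39 is 3 bytes ≤ B = 5; zero-pad to 5 bytes: K' = ac 81 39 00 00.
K' ⊕ ipad = 9a b7 0f 36 36; K' ⊕ opad = f0 dd 65 5c 5c.
Inner hash: even-index sum = 472 mod 256 = 216; odd-index sum = 606 mod 256 = 94 → d8 5e.
Outer hash (recomputed tag): even-index sum = 527 mod 256 = 15; odd-index sum = 529 mod 256 = 17 → 0f 11.
Recomputed tag = 0f11; claimed = 0f11 → match.

valid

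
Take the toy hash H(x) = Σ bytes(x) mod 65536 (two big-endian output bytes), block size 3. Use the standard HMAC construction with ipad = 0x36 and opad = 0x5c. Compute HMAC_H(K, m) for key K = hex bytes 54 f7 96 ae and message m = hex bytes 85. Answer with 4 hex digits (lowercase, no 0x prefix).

0236

Key hex bytes 54 f7 96 ae is 4 bytes > B = 3, so hash it first: H(key) = 02 8f, then zero-pad to 3 bytes: K' = 02 8f 00.
K' ⊕ ipad = 34 b9 36.  K' ⊕ opad = 5e d3 5c.
Inner input = (K'⊕ipad) ∥ m = 34 b9 36 ∥ 85.
Inner hash: sum = 52+185+54+133 = 424 → 01 a8.
Outer input = (K'⊕opad) ∥ inner = 5e d3 5c ∥ 01 a8.
Outer hash (tag): sum = 94+211+92+1+168 = 566 → 02 36.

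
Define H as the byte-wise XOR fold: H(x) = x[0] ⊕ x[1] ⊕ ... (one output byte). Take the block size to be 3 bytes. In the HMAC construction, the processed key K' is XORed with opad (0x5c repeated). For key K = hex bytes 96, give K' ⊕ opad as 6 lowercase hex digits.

ca5c5c

Key hex bytes 96 is 1 byte ≤ B = 3; zero-pad to 3 bytes: K' = 96 00 00.
XOR each byte with 0x5c: 96⊕5c=ca, 00⊕5c=5c, 00⊕5c=5c.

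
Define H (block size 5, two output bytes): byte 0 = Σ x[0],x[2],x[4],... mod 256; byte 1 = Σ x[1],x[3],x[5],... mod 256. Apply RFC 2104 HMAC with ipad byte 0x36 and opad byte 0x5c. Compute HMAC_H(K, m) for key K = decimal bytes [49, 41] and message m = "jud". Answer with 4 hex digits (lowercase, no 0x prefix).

48b9

Key decimal bytes [49, 41] = 31 29 is 2 bytes ≤ B = 5; zero-pad to 5 bytes: K' = 31 29 00 00 00.
K' ⊕ ipad = 07 1f 36 36 36.  K' ⊕ opad = 6d 75 5c 5c 5c.
Inner input = (K'⊕ipad) ∥ m = 07 1f 36 36 36 ∥ 6a 75 64.
Inner hash: even-index sum = 232 mod 256 = 232; odd-index sum = 291 mod 256 = 35 → e8 23.
Outer input = (K'⊕opad) ∥ inner = 6d 75 5c 5c 5c ∥ e8 23.
Outer hash (tag): even-index sum = 328 mod 256 = 72; odd-index sum = 441 mod 256 = 185 → 48 b9.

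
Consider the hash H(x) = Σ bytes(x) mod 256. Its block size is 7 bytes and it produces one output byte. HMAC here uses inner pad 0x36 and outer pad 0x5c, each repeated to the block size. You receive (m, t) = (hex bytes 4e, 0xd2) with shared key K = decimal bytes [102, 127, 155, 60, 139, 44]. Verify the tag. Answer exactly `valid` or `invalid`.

valid

Key decimal bytes [102, 127, 155, 60, 139, 44] = 66 7f 9b 3c 8b 2c is 6 bytes ≤ B = 7; zero-pad to 7 bytes: K' = 66 7f 9b 3c 8b 2c 00.
K' ⊕ ipad = 50 49 ad 0a bd 1a 36; K' ⊕ opad = 3a 23 c7 60 d7 70 5c.
Inner hash: sum = 80+73+173+10+189+26+54+78 = 683; mod 256 = 171 → ab.
Outer hash (recomputed tag): sum = 58+35+199+96+215+112+92+171 = 978; mod 256 = 210 → d2.
Recomputed tag = d2; claimed = d2 → match.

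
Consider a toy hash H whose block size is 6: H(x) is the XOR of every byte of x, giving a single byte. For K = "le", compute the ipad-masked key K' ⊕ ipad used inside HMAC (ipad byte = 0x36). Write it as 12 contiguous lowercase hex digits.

Key "le" = 6c 65 is 2 bytes ≤ B = 6; zero-pad to 6 bytes: K' = 6c 65 00 00 00 00.
XOR each byte with 0x36: 6c⊕36=5a, 65⊕36=53, 00⊕36=36, 00⊕36=36, 00⊕36=36, 00⊕36=36.

5a5336363636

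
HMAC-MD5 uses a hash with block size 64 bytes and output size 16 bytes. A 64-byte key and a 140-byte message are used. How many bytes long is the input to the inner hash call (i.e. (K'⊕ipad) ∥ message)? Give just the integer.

204

Key is 64 ≤ 64 bytes, zero-padded: |K'| = 64.
Inner input = (K'⊕ipad) ∥ m → 64 + 140 = 204 bytes.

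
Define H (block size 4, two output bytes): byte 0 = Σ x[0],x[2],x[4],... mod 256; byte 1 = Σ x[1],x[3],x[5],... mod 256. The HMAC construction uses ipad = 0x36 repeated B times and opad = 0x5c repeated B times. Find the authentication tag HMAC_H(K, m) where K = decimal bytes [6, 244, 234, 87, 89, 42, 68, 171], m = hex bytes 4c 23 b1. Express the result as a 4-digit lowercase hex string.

Key decimal bytes [6, 244, 234, 87, 89, 42, 68, 171] = 06 f4 ea 57 59 2a 44 ab is 8 bytes > B = 4, so hash it first: H(key) = 8d 20, then zero-pad to 4 bytes: K' = 8d 20 00 00.
K' ⊕ ipad = bb 16 36 36.  K' ⊕ opad = d1 7c 5c 5c.
Inner input = (K'⊕ipad) ∥ m = bb 16 36 36 ∥ 4c 23 b1.
Inner hash: even-index sum = 494 mod 256 = 238; odd-index sum = 111 mod 256 = 111 → ee 6f.
Outer input = (K'⊕opad) ∥ inner = d1 7c 5c 5c ∥ ee 6f.
Outer hash (tag): even-index sum = 539 mod 256 = 27; odd-index sum = 327 mod 256 = 71 → 1b 47.

1b47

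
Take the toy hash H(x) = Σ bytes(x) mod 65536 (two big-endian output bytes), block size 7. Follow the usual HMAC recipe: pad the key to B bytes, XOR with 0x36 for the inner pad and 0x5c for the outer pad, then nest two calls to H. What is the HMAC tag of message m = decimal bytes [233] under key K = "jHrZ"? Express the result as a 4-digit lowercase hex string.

Key "jHrZ" = 6a 48 72 5a is 4 bytes ≤ B = 7; zero-pad to 7 bytes: K' = 6a 48 72 5a 00 00 00.
K' ⊕ ipad = 5c 7e 44 6c 36 36 36.  K' ⊕ opad = 36 14 2e 06 5c 5c 5c.
Inner input = (K'⊕ipad) ∥ m = 5c 7e 44 6c 36 36 36 ∥ e9.
Inner hash: sum = 92+126+68+108+54+54+54+233 = 789 → 03 15.
Outer input = (K'⊕opad) ∥ inner = 36 14 2e 06 5c 5c 5c ∥ 03 15.
Outer hash (tag): sum = 54+20+46+6+92+92+92+3+21 = 426 → 01 aa.

01aa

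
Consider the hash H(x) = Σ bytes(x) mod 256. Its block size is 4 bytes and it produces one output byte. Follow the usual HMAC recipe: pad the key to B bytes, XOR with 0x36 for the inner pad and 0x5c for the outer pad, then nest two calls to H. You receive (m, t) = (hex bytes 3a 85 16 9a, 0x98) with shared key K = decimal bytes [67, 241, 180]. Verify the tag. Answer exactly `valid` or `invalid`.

invalid

Key decimal bytes [67, 241, 180] = 43 f1 b4 is 3 bytes ≤ B = 4; zero-pad to 4 bytes: K' = 43 f1 b4 00.
K' ⊕ ipad = 75 c7 82 36; K' ⊕ opad = 1f ad e8 5c.
Inner hash: sum = 117+199+130+54+58+133+22+154 = 867; mod 256 = 99 → 63.
Outer hash (recomputed tag): sum = 31+173+232+92+99 = 627; mod 256 = 115 → 73.
Recomputed tag = 73; claimed = 98 → mismatch.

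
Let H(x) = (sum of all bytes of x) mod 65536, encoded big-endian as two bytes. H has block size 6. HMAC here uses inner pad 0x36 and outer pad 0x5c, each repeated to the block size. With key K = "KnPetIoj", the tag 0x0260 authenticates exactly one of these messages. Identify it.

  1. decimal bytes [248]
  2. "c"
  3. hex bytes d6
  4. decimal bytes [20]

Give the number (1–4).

1

Key "KnPetIoj" = 4b 6e 50 65 74 49 6f 6a is 8 bytes > B = 6, so hash it first: H(key) = 03 04, then zero-pad to 6 bytes: K' = 03 04 00 00 00 00.
K' ⊕ ipad = 35 32 36 36 36 36; K' ⊕ opad = 5f 58 5c 5c 5c 5c.
m1: inner = H(35 32 36 36 36 36 f8) = 02 37; tag = H(5f 58 5c 5c 5c 5c 02 37) = 0260 ← matches
m2: inner = H(35 32 36 36 36 36 63) = 01 a2; tag = H(5f 58 5c 5c 5c 5c 01 a2) = 02ca
m3: inner = H(35 32 36 36 36 36 d6) = 02 15; tag = H(5f 58 5c 5c 5c 5c 02 15) = 023e
m4: inner = H(35 32 36 36 36 36 14) = 01 53; tag = H(5f 58 5c 5c 5c 5c 01 53) = 027b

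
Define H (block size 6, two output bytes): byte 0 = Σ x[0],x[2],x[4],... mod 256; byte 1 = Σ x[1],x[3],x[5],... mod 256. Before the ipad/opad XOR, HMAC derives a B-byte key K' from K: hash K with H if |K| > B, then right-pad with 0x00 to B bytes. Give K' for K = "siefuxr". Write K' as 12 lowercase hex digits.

bf4700000000

|K| = 7 > B = 6, so first hash the key.
H(K): even-index sum = 447 mod 256 = 191; odd-index sum = 327 mod 256 = 71 → bf 47.
Zero-pad H(K) = bf 47 to 6 bytes: K' = bf 47 00 00 00 00.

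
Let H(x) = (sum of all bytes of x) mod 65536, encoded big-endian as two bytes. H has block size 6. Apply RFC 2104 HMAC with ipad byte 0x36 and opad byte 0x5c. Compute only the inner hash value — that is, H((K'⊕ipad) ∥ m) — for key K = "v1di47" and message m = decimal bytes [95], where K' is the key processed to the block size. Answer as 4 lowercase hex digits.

015a

Key "v1di47" = 76 31 64 69 34 37 is exactly B = 6 bytes: K' = 76 31 64 69 34 37.
K' ⊕ ipad = 40 07 52 5f 02 01.
Inner input = 40 07 52 5f 02 01 ∥ 5f.
Inner hash: sum = 64+7+82+95+2+1+95 = 346 → 01 5a.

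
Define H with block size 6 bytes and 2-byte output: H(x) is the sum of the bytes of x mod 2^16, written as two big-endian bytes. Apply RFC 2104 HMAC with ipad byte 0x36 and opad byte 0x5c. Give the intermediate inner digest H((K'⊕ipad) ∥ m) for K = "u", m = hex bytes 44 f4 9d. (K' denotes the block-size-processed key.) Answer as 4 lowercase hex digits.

Key "u" = 75 is 1 byte ≤ B = 6; zero-pad to 6 bytes: K' = 75 00 00 00 00 00.
K' ⊕ ipad = 43 36 36 36 36 36.
Inner input = 43 36 36 36 36 36 ∥ 44 f4 9d.
Inner hash: sum = 67+54+54+54+54+54+68+244+157 = 806 → 03 26.

0326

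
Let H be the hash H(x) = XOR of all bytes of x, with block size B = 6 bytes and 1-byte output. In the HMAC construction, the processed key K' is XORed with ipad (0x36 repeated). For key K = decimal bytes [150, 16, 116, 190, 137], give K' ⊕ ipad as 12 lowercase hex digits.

Key decimal bytes [150, 16, 116, 190, 137] = 96 10 74 be 89 is 5 bytes ≤ B = 6; zero-pad to 6 bytes: K' = 96 10 74 be 89 00.
XOR each byte with 0x36: 96⊕36=a0, 10⊕36=26, 74⊕36=42, be⊕36=88, 89⊕36=bf, 00⊕36=36.

a0264288bf36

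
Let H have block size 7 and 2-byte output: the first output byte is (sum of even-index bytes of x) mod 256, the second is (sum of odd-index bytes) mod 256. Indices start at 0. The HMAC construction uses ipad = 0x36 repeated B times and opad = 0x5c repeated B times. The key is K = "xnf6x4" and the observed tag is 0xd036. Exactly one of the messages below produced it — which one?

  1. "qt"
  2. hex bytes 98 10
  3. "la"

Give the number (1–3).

Key "xnf6x4" = 78 6e 66 36 78 34 is 6 bytes ≤ B = 7; zero-pad to 7 bytes: K' = 78 6e 66 36 78 34 00.
K' ⊕ ipad = 4e 58 50 00 4e 02 36; K' ⊕ opad = 24 32 3a 6a 24 68 5c.
m1: inner = H(4e 58 50 00 4e 02 36 71 74) = 96 cb; tag = H(24 32 3a 6a 24 68 5c 96 cb) = a99a
m2: inner = H(4e 58 50 00 4e 02 36 98 10) = 32 f2; tag = H(24 32 3a 6a 24 68 5c 32 f2) = d036 ← matches
m3: inner = H(4e 58 50 00 4e 02 36 6c 61) = 83 c6; tag = H(24 32 3a 6a 24 68 5c 83 c6) = a487

2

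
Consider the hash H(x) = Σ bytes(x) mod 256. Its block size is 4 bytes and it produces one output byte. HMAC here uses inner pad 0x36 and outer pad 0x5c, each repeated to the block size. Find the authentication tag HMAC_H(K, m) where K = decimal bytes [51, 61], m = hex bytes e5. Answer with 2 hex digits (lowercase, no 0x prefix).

e9

Key decimal bytes [51, 61] = 33 3d is 2 bytes ≤ B = 4; zero-pad to 4 bytes: K' = 33 3d 00 00.
K' ⊕ ipad = 05 0b 36 36.  K' ⊕ opad = 6f 61 5c 5c.
Inner input = (K'⊕ipad) ∥ m = 05 0b 36 36 ∥ e5.
Inner hash: sum = 5+11+54+54+229 = 353; mod 256 = 97 → 61.
Outer input = (K'⊕opad) ∥ inner = 6f 61 5c 5c ∥ 61.
Outer hash (tag): sum = 111+97+92+92+97 = 489; mod 256 = 233 → e9.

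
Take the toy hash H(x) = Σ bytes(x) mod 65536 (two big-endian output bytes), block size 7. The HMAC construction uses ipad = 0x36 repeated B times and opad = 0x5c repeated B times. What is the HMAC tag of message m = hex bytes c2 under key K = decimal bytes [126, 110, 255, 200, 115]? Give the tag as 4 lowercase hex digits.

Key decimal bytes [126, 110, 255, 200, 115] = 7e 6e ff c8 73 is 5 bytes ≤ B = 7; zero-pad to 7 bytes: K' = 7e 6e ff c8 73 00 00.
K' ⊕ ipad = 48 58 c9 fe 45 36 36.  K' ⊕ opad = 22 32 a3 94 2f 5c 5c.
Inner input = (K'⊕ipad) ∥ m = 48 58 c9 fe 45 36 36 ∥ c2.
Inner hash: sum = 72+88+201+254+69+54+54+194 = 986 → 03 da.
Outer input = (K'⊕opad) ∥ inner = 22 32 a3 94 2f 5c 5c ∥ 03 da.
Outer hash (tag): sum = 34+50+163+148+47+92+92+3+218 = 847 → 03 4f.

034f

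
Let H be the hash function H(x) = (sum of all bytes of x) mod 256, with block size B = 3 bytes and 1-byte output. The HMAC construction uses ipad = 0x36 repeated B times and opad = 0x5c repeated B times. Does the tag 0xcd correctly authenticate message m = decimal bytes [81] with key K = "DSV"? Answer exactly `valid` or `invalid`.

invalid

Key "DSV" = 44 53 56 is exactly B = 3 bytes: K' = 44 53 56.
K' ⊕ ipad = 72 65 60; K' ⊕ opad = 18 0f 0a.
Inner hash: sum = 114+101+96+81 = 392; mod 256 = 136 → 88.
Outer hash (recomputed tag): sum = 24+15+10+136 = 185 → b9.
Recomputed tag = b9; claimed = cd → mismatch.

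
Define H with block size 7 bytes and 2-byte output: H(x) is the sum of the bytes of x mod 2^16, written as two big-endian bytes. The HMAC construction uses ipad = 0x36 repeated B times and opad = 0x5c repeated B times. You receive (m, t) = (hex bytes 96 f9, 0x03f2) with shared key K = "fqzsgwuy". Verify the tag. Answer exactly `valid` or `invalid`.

Key "fqzsgwuy" = 66 71 7a 73 67 77 75 79 is 8 bytes > B = 7, so hash it first: H(key) = 03 90, then zero-pad to 7 bytes: K' = 03 90 00 00 00 00 00.
K' ⊕ ipad = 35 a6 36 36 36 36 36; K' ⊕ opad = 5f cc 5c 5c 5c 5c 5c.
Inner hash: sum = 53+166+54+54+54+54+54+150+249 = 888 → 03 78.
Outer hash (recomputed tag): sum = 95+204+92+92+92+92+92+3+120 = 882 → 03 72.
Recomputed tag = 0372; claimed = 03f2 → mismatch.

invalid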